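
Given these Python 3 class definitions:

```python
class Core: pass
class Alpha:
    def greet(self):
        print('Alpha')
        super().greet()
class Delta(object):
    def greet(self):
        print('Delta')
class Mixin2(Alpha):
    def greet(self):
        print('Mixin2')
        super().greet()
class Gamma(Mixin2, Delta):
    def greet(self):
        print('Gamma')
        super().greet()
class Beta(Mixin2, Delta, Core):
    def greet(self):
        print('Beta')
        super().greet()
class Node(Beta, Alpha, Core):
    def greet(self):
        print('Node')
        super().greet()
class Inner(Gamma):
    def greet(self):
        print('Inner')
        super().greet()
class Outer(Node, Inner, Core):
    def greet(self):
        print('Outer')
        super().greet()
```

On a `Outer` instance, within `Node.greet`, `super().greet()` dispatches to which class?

L[Outer] = Outer + merge(L[Node], L[Inner], L[Core], [Node Inner Core])
  take Node:  [Node Beta Mixin2 Alpha Delta Core object] + [Inner Gamma Mixin2 Alpha Delta object] + [Core object] + [Node Inner Core]
  take Beta:  [Beta Mixin2 Alpha Delta Core object] + [Inner Gamma Mixin2 Alpha Delta object] + [Core object] + [Inner Core]
  take Inner:  [Mixin2 Alpha Delta Core object] + [Inner Gamma Mixin2 Alpha Delta object] + [Core object] + [Inner Core]
  take Gamma:  [Mixin2 Alpha Delta Core object] + [Gamma Mixin2 Alpha Delta object] + [Core object] + [Core]
  take Mixin2:  [Mixin2 Alpha Delta Core object] + [Mixin2 Alpha Delta object] + [Core object] + [Core]
  take Alpha:  [Alpha Delta Core object] + [Alpha Delta object] + [Core object] + [Core]
  take Delta:  [Delta Core object] + [Delta object] + [Core object] + [Core]
  take Core:  [Core object] + [object] + [Core object] + [Core]
  take object:  [object] + [object] + [object]
MRO: Outer Node Beta Inner Gamma Mixin2 Alpha Delta Core object
super() in Node.greet on a Outer instance goes to the class after Node in Outer's MRO: Beta.

Beta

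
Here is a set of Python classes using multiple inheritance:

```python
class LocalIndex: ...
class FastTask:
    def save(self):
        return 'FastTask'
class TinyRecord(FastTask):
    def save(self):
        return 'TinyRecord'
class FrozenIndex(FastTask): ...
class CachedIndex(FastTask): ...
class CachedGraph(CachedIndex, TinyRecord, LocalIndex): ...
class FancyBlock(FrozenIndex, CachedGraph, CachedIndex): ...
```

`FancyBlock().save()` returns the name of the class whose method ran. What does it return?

TinyRecord

L[FancyBlock] = FancyBlock + merge(L[FrozenIndex], L[CachedGraph], L[CachedIndex], [FrozenIndex CachedGraph CachedIndex])
  take FrozenIndex:  [FrozenIndex FastTask object] + [CachedGraph CachedIndex TinyRecord FastTask LocalIndex object] + [CachedIndex FastTask object] + [FrozenIndex CachedGraph CachedIndex]
  take CachedGraph:  [FastTask object] + [CachedGraph CachedIndex TinyRecord FastTask LocalIndex object] + [CachedIndex FastTask object] + [CachedGraph CachedIndex]
  take CachedIndex:  [FastTask object] + [CachedIndex TinyRecord FastTask LocalIndex object] + [CachedIndex FastTask object] + [CachedIndex]
  take TinyRecord:  [FastTask object] + [TinyRecord FastTask LocalIndex object] + [FastTask object]
  take FastTask:  [FastTask object] + [FastTask LocalIndex object] + [FastTask object]
  take LocalIndex:  [object] + [LocalIndex object] + [object]
  take object:  [object] + [object] + [object]
MRO: FancyBlock FrozenIndex CachedGraph CachedIndex TinyRecord FastTask LocalIndex object
save is defined in: FastTask, TinyRecord. First along the MRO is TinyRecord.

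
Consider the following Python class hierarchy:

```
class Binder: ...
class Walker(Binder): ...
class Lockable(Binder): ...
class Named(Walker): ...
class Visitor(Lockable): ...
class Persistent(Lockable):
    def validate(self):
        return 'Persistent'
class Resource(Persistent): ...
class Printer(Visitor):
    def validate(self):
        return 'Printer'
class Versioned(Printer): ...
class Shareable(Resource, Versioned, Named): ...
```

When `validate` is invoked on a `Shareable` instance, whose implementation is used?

Persistent

L[Shareable] = Shareable + merge(L[Resource], L[Versioned], L[Named], [Resource Versioned Named])
  take Resource:  [Resource Persistent Lockable Binder object] + [Versioned Printer Visitor Lockable Binder object] + [Named Walker Binder object] + [Resource Versioned Named]
  take Persistent:  [Persistent Lockable Binder object] + [Versioned Printer Visitor Lockable Binder object] + [Named Walker Binder object] + [Versioned Named]
  take Versioned:  [Lockable Binder object] + [Versioned Printer Visitor Lockable Binder object] + [Named Walker Binder object] + [Versioned Named]
  take Printer:  [Lockable Binder object] + [Printer Visitor Lockable Binder object] + [Named Walker Binder object] + [Named]
  take Visitor:  [Lockable Binder object] + [Visitor Lockable Binder object] + [Named Walker Binder object] + [Named]
  take Lockable:  [Lockable Binder object] + [Lockable Binder object] + [Named Walker Binder object] + [Named]
  take Named:  [Binder object] + [Binder object] + [Named Walker Binder object] + [Named]
  take Walker:  [Binder object] + [Binder object] + [Walker Binder object]
  take Binder:  [Binder object] + [Binder object] + [Binder object]
  take object:  [object] + [object] + [object]
MRO: Shareable Resource Persistent Versioned Printer Visitor Lockable Named Walker Binder object
validate is defined in: Persistent, Printer. First along the MRO is Persistent.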